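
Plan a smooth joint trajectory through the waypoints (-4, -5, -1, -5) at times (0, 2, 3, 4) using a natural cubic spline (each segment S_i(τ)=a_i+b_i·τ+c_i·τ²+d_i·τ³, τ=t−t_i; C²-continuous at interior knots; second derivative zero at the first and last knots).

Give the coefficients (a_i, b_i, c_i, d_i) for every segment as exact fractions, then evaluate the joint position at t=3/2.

Δ: Δ0=-1/2, Δ1=4, Δ2=-4
row 1: diag=6, rhs=27; c'=1/6, d'=9/2
row 2: denom=4−1·1/6=23/6; d'=(-48−1·9/2)/(23/6)=-315/23
back: M2=-315/23
back: M1=9/2−1/6·-315/23=156/23
M: M0=0, M1=156/23, M2=-315/23, M3=0
seg 0: a=-4, c=M0/2=0, d=(M1−M0)/(6·2)=13/23, b=Δ0−h0·(2M0+M1)/6=-127/46
seg 1: a=-5, c=M1/2=78/23, d=(M2−M1)/(6·1)=-157/46, b=Δ1−h1·(2M1+M2)/6=185/46
seg 2: a=-1, c=M2/2=-315/46, d=(M3−M2)/(6·1)=105/46, b=Δ2−h2·(2M2+M3)/6=13/23
t_q=3/2 → seg 0, τ=3/2; S=-4+-127/46·τ+0·τ²+13/23·τ³=-1147/184

  seg 0: a=-4 b=-127/46 c=0 d=13/23
  seg 1: a=-5 b=185/46 c=78/23 d=-157/46
  seg 2: a=-1 b=13/23 c=-315/46 d=105/46
S(3/2) = -1147/184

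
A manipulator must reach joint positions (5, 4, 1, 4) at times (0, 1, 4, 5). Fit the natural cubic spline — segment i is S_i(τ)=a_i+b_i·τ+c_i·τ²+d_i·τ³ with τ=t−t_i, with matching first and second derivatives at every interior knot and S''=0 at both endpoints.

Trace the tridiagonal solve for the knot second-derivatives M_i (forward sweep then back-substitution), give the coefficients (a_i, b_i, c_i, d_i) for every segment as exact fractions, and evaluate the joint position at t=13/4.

Δ: Δ0=-1, Δ1=-1, Δ2=3
row 1: diag=8, rhs=0; c'=3/8, d'=0
row 2: denom=8−3·3/8=55/8; d'=(24−3·0)/(55/8)=192/55
back: M2=192/55
back: M1=0−3/8·192/55=-72/55
M: M0=0, M1=-72/55, M2=192/55, M3=0
seg 0: a=5, c=M0/2=0, d=(M1−M0)/(6·1)=-12/55, b=Δ0−h0·(2M0+M1)/6=-43/55
seg 1: a=4, c=M1/2=-36/55, d=(M2−M1)/(6·3)=4/15, b=Δ1−h1·(2M1+M2)/6=-79/55
seg 2: a=1, c=M2/2=96/55, d=(M3−M2)/(6·1)=-32/55, b=Δ2−h2·(2M2+M3)/6=101/55
t_q=13/4 → seg 1, τ=9/4; S=4+-79/55·τ+-36/55·τ²+4/15·τ³=433/880

  seg 0: a=5 b=-43/55 c=0 d=-12/55
  seg 1: a=4 b=-79/55 c=-36/55 d=4/15
  seg 2: a=1 b=101/55 c=96/55 d=-32/55
S(13/4) = 433/880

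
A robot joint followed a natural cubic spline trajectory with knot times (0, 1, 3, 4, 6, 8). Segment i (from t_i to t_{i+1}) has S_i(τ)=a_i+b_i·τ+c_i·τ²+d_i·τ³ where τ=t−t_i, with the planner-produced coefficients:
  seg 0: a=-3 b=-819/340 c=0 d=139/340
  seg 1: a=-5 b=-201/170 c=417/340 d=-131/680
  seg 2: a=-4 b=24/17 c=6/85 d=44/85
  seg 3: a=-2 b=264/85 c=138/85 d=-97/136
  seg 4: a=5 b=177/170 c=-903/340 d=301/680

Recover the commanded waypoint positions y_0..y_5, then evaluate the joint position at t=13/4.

y_0=-3 y_1=-5 y_2=-4 y_3=-2 y_4=5 y_5=0
S(13/4) = -4943/1360

y_0 = S_0(0) = a_0 = -3
y_1 = S_1(0) = a_1 = -5
y_2 = S_2(0) = a_2 = -4
y_3 = S_3(0) = a_3 = -2
y_4 = S_4(0) = a_4 = 5
y_5 = S_4(2) = 0
t_q=13/4 is in segment 2 (τ=1/4); S_2(τ)=-4943/1360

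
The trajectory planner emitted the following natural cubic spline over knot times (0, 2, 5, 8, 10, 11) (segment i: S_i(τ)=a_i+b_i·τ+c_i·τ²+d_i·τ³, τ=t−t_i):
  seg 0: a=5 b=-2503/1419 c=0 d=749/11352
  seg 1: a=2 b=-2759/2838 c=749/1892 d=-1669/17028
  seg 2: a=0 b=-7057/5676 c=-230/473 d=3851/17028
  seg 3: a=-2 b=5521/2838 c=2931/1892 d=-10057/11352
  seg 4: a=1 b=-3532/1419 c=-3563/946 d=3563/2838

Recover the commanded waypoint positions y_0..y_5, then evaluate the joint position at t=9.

y_0=5 y_1=2 y_2=0 y_3=-2 y_4=1 y_5=-4
S(9) = 2303/3784

y_0 = S_0(0) = a_0 = 5
y_1 = S_1(0) = a_1 = 2
y_2 = S_2(0) = a_2 = 0
y_3 = S_3(0) = a_3 = -2
y_4 = S_4(0) = a_4 = 1
y_5 = S_4(1) = -4
t_q=9 is in segment 3 (τ=1); S_3(τ)=2303/3784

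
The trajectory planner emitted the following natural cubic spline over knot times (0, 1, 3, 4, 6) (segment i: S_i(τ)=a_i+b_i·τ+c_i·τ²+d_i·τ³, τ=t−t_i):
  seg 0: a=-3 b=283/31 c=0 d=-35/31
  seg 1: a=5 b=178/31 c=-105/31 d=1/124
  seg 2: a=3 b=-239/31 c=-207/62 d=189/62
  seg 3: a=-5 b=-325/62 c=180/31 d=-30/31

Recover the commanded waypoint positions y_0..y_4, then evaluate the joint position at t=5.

y_0 = S_0(0) = a_0 = -3
y_1 = S_1(0) = a_1 = 5
y_2 = S_2(0) = a_2 = 3
y_3 = S_3(0) = a_3 = -5
y_4 = S_3(2) = 0
t_q=5 is in segment 3 (τ=1); S_3(τ)=-335/62

y_0=-3 y_1=5 y_2=3 y_3=-5 y_4=0
S(5) = -335/62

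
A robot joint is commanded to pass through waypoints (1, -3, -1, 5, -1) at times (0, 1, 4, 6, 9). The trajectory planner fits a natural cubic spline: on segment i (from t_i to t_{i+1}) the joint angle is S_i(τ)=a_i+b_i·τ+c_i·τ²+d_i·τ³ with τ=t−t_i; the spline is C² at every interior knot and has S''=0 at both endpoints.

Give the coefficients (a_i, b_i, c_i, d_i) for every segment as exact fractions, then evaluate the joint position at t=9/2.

  seg 0: a=1 b=-510/113 c=0 d=58/113
  seg 1: a=-3 b=-336/113 c=174/113 d=-332/3051
  seg 2: a=-1 b=376/113 c=190/339 d=-491/1356
  seg 3: a=5 b=415/339 c=-1093/678 d=1093/6102
S(9/2) = 2743/3616

Δ: Δ0=-4, Δ1=2/3, Δ2=3, Δ3=-2
row 1: diag=8, rhs=28; c'=3/8, d'=7/2
row 2: denom=10−3·3/8=71/8; d'=(14−3·7/2)/(71/8)=28/71
row 3: denom=10−2·16/71=678/71; d'=(-30−2·28/71)/(678/71)=-1093/339
back: M3=-1093/339
back: M2=28/71−16/71·-1093/339=380/339
back: M1=7/2−3/8·380/339=348/113
M: M0=0, M1=348/113, M2=380/339, M3=-1093/339, M4=0
seg 0: a=1, c=M0/2=0, d=(M1−M0)/(6·1)=58/113, b=Δ0−h0·(2M0+M1)/6=-510/113
seg 1: a=-3, c=M1/2=174/113, d=(M2−M1)/(6·3)=-332/3051, b=Δ1−h1·(2M1+M2)/6=-336/113
seg 2: a=-1, c=M2/2=190/339, d=(M3−M2)/(6·2)=-491/1356, b=Δ2−h2·(2M2+M3)/6=376/113
seg 3: a=5, c=M3/2=-1093/678, d=(M4−M3)/(6·3)=1093/6102, b=Δ3−h3·(2M3+M4)/6=415/339
t_q=9/2 → seg 2, τ=1/2; S=-1+376/113·τ+190/339·τ²+-491/1356·τ³=2743/3616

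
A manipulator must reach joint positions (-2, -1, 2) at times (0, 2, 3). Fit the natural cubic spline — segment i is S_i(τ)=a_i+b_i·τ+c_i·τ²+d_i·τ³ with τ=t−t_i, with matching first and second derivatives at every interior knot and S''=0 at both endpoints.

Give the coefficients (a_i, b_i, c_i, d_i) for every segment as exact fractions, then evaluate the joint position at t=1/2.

Δ: Δ0=1/2, Δ1=3
row 1: diag=6, rhs=15; c'=1/6, d'=5/2
back: M1=5/2
M: M0=0, M1=5/2, M2=0
seg 0: a=-2, c=M0/2=0, d=(M1−M0)/(6·2)=5/24, b=Δ0−h0·(2M0+M1)/6=-1/3
seg 1: a=-1, c=M1/2=5/4, d=(M2−M1)/(6·1)=-5/12, b=Δ1−h1·(2M1+M2)/6=13/6
t_q=1/2 → seg 0, τ=1/2; S=-2+-1/3·τ+0·τ²+5/24·τ³=-137/64

  seg 0: a=-2 b=-1/3 c=0 d=5/24
  seg 1: a=-1 b=13/6 c=5/4 d=-5/12
S(1/2) = -137/64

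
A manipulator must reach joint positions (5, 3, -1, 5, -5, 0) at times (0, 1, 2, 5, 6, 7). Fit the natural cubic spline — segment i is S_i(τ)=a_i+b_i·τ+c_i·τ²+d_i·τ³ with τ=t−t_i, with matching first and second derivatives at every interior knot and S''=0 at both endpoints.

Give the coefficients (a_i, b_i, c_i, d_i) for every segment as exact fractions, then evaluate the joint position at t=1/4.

Δ: Δ0=-2, Δ1=-4, Δ2=2, Δ3=-10, Δ4=5
row 1: diag=4, rhs=-12; c'=1/4, d'=-3
row 2: denom=8−1·1/4=31/4; d'=(36−1·-3)/(31/4)=156/31
row 3: denom=8−3·12/31=212/31; d'=(-72−3·156/31)/(212/31)=-675/53
row 4: denom=4−1·31/212=817/212; d'=(90−1·-675/53)/(817/212)=21780/817
back: M4=21780/817
back: M3=-675/53−31/212·21780/817=-13590/817
back: M2=156/31−12/31·-13590/817=9372/817
back: M1=-3−1/4·9372/817=-4794/817
M: M0=0, M1=-4794/817, M2=9372/817, M3=-13590/817, M4=21780/817, M5=0
seg 0: a=5, c=M0/2=0, d=(M1−M0)/(6·1)=-799/817, b=Δ0−h0·(2M0+M1)/6=-835/817
seg 1: a=3, c=M1/2=-2397/817, d=(M2−M1)/(6·1)=2361/817, b=Δ1−h1·(2M1+M2)/6=-3232/817
seg 2: a=-1, c=M2/2=4686/817, d=(M3−M2)/(6·3)=-89/57, b=Δ2−h2·(2M2+M3)/6=-943/817
seg 3: a=5, c=M3/2=-6795/817, d=(M4−M3)/(6·1)=5895/817, b=Δ3−h3·(2M3+M4)/6=-7270/817
seg 4: a=-5, c=M4/2=10890/817, d=(M5−M4)/(6·1)=-3630/817, b=Δ4−h4·(2M4+M5)/6=-3175/817
t_q=1/4 → seg 0, τ=1/4; S=5+-835/817·τ+0·τ²+-799/817·τ³=247281/52288

  seg 0: a=5 b=-835/817 c=0 d=-799/817
  seg 1: a=3 b=-3232/817 c=-2397/817 d=2361/817
  seg 2: a=-1 b=-943/817 c=4686/817 d=-89/57
  seg 3: a=5 b=-7270/817 c=-6795/817 d=5895/817
  seg 4: a=-5 b=-3175/817 c=10890/817 d=-3630/817
S(1/4) = 247281/52288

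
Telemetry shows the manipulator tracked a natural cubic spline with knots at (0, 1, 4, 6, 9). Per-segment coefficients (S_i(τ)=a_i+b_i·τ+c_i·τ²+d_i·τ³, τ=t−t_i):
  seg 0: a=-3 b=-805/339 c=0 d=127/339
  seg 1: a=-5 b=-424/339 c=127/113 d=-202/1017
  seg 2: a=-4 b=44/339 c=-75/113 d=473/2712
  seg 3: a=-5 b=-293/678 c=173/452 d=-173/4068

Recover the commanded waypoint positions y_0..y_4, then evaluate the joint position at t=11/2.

y_0 = S_0(0) = a_0 = -3
y_1 = S_1(0) = a_1 = -5
y_2 = S_2(0) = a_2 = -4
y_3 = S_3(0) = a_3 = -5
y_4 = S_3(3) = -4
t_q=11/2 is in segment 2 (τ=3/2); S_2(τ)=-34063/7232

y_0=-3 y_1=-5 y_2=-4 y_3=-5 y_4=-4
S(11/2) = -34063/7232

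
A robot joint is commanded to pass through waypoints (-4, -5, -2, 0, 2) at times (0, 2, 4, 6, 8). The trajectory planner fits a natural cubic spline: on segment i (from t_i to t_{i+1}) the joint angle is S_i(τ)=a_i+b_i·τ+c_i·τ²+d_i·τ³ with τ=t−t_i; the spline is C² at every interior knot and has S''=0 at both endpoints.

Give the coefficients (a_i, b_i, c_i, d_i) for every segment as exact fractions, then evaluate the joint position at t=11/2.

  seg 0: a=-4 b=-15/14 c=0 d=1/7
  seg 1: a=-5 b=9/14 c=6/7 d=-3/14
  seg 2: a=-2 b=3/2 c=-3/7 d=5/56
  seg 3: a=0 b=6/7 c=3/28 d=-1/56
S(11/2) = -185/448

Δ: Δ0=-1/2, Δ1=3/2, Δ2=1, Δ3=1
row 1: diag=8, rhs=12; c'=1/4, d'=3/2
row 2: denom=8−2·1/4=15/2; d'=(-3−2·3/2)/(15/2)=-4/5
row 3: denom=8−2·4/15=112/15; d'=(0−2·-4/5)/(112/15)=3/14
back: M3=3/14
back: M2=-4/5−4/15·3/14=-6/7
back: M1=3/2−1/4·-6/7=12/7
M: M0=0, M1=12/7, M2=-6/7, M3=3/14, M4=0
seg 0: a=-4, c=M0/2=0, d=(M1−M0)/(6·2)=1/7, b=Δ0−h0·(2M0+M1)/6=-15/14
seg 1: a=-5, c=M1/2=6/7, d=(M2−M1)/(6·2)=-3/14, b=Δ1−h1·(2M1+M2)/6=9/14
seg 2: a=-2, c=M2/2=-3/7, d=(M3−M2)/(6·2)=5/56, b=Δ2−h2·(2M2+M3)/6=3/2
seg 3: a=0, c=M3/2=3/28, d=(M4−M3)/(6·2)=-1/56, b=Δ3−h3·(2M3+M4)/6=6/7
t_q=11/2 → seg 2, τ=3/2; S=-2+3/2·τ+-3/7·τ²+5/56·τ³=-185/448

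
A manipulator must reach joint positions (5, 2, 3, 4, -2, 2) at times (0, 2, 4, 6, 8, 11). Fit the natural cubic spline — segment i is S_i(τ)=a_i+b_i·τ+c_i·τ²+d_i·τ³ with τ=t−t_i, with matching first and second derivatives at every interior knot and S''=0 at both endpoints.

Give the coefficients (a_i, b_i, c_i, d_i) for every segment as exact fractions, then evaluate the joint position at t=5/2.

  seg 0: a=5 b=-1553/795 c=0 d=721/6360
  seg 1: a=2 b=-943/1590 c=721/1060 d=-85/1272
  seg 2: a=3 b=1054/795 c=74/265 d=-2201/6360
  seg 3: a=4 b=-2719/1590 c=-381/212 d=458/795
  seg 4: a=-2 b=-3157/1590 c=1759/1060 d=-1759/9540
S(5/2) = 31633/16960

Δ: Δ0=-3/2, Δ1=1/2, Δ2=1/2, Δ3=-3, Δ4=4/3
row 1: diag=8, rhs=12; c'=1/4, d'=3/2
row 2: denom=8−2·1/4=15/2; d'=(0−2·3/2)/(15/2)=-2/5
row 3: denom=8−2·4/15=112/15; d'=(-21−2·-2/5)/(112/15)=-303/112
row 4: denom=10−2·15/56=265/28; d'=(26−2·-303/112)/(265/28)=1759/530
back: M4=1759/530
back: M3=-303/112−15/56·1759/530=-381/106
back: M2=-2/5−4/15·-381/106=148/265
back: M1=3/2−1/4·148/265=721/530
M: M0=0, M1=721/530, M2=148/265, M3=-381/106, M4=1759/530, M5=0
seg 0: a=5, c=M0/2=0, d=(M1−M0)/(6·2)=721/6360, b=Δ0−h0·(2M0+M1)/6=-1553/795
seg 1: a=2, c=M1/2=721/1060, d=(M2−M1)/(6·2)=-85/1272, b=Δ1−h1·(2M1+M2)/6=-943/1590
seg 2: a=3, c=M2/2=74/265, d=(M3−M2)/(6·2)=-2201/6360, b=Δ2−h2·(2M2+M3)/6=1054/795
seg 3: a=4, c=M3/2=-381/212, d=(M4−M3)/(6·2)=458/795, b=Δ3−h3·(2M3+M4)/6=-2719/1590
seg 4: a=-2, c=M4/2=1759/1060, d=(M5−M4)/(6·3)=-1759/9540, b=Δ4−h4·(2M4+M5)/6=-3157/1590
t_q=5/2 → seg 1, τ=1/2; S=2+-943/1590·τ+721/1060·τ²+-85/1272·τ³=31633/16960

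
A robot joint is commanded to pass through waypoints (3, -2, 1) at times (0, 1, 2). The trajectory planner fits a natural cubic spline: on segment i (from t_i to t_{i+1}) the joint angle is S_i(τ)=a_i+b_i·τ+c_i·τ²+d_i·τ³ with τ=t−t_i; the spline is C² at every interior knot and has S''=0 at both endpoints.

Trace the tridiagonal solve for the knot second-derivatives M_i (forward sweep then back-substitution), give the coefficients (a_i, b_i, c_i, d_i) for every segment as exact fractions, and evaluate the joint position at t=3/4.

Δ: Δ0=-5, Δ1=3
row 1: diag=4, rhs=48; c'=1/4, d'=12
back: M1=12
M: M0=0, M1=12, M2=0
seg 0: a=3, c=M0/2=0, d=(M1−M0)/(6·1)=2, b=Δ0−h0·(2M0+M1)/6=-7
seg 1: a=-2, c=M1/2=6, d=(M2−M1)/(6·1)=-2, b=Δ1−h1·(2M1+M2)/6=-1
t_q=3/4 → seg 0, τ=3/4; S=3+-7·τ+0·τ²+2·τ³=-45/32

  seg 0: a=3 b=-7 c=0 d=2
  seg 1: a=-2 b=-1 c=6 d=-2
S(3/4) = -45/32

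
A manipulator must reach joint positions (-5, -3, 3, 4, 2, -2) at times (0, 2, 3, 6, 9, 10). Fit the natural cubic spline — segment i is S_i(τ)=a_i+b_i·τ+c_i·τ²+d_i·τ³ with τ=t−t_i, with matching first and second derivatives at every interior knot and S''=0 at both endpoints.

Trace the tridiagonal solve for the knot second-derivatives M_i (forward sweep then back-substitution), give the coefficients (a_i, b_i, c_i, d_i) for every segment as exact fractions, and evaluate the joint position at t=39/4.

  seg 0: a=-5 b=-3581/3657 c=0 d=3619/7314
  seg 1: a=-3 b=18133/3657 c=3619/1219 d=-7048/3657
  seg 2: a=3 b=18703/3657 c=-3429/1219 d=4459/10971
  seg 3: a=4 b=-2888/3657 c=1030/1219 d=-980/3657
  seg 4: a=2 b=-10808/3657 c=-1910/1219 d=1910/3657
S(39/4) = -34233/39008

Δ: Δ0=1, Δ1=6, Δ2=1/3, Δ3=-2/3, Δ4=-4
row 1: diag=6, rhs=30; c'=1/6, d'=5
row 2: denom=8−1·1/6=47/6; d'=(-34−1·5)/(47/6)=-234/47
row 3: denom=12−3·18/47=510/47; d'=(-6−3·-234/47)/(510/47)=14/17
row 4: denom=8−3·47/170=1219/170; d'=(-20−3·14/17)/(1219/170)=-3820/1219
back: M4=-3820/1219
back: M3=14/17−47/170·-3820/1219=2060/1219
back: M2=-234/47−18/47·2060/1219=-6858/1219
back: M1=5−1/6·-6858/1219=7238/1219
M: M0=0, M1=7238/1219, M2=-6858/1219, M3=2060/1219, M4=-3820/1219, M5=0
seg 0: a=-5, c=M0/2=0, d=(M1−M0)/(6·2)=3619/7314, b=Δ0−h0·(2M0+M1)/6=-3581/3657
seg 1: a=-3, c=M1/2=3619/1219, d=(M2−M1)/(6·1)=-7048/3657, b=Δ1−h1·(2M1+M2)/6=18133/3657
seg 2: a=3, c=M2/2=-3429/1219, d=(M3−M2)/(6·3)=4459/10971, b=Δ2−h2·(2M2+M3)/6=18703/3657
seg 3: a=4, c=M3/2=1030/1219, d=(M4−M3)/(6·3)=-980/3657, b=Δ3−h3·(2M3+M4)/6=-2888/3657
seg 4: a=2, c=M4/2=-1910/1219, d=(M5−M4)/(6·1)=1910/3657, b=Δ4−h4·(2M4+M5)/6=-10808/3657
t_q=39/4 → seg 4, τ=3/4; S=2+-10808/3657·τ+-1910/1219·τ²+1910/3657·τ³=-34233/39008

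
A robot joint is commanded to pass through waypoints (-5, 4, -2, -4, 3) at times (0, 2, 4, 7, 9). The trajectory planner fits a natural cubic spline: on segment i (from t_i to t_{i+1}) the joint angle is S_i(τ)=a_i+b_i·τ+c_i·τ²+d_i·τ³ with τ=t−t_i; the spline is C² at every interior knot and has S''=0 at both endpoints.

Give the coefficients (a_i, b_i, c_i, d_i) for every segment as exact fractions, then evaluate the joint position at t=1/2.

Δ: Δ0=9/2, Δ1=-3, Δ2=-2/3, Δ3=7/2
row 1: diag=8, rhs=-45; c'=1/4, d'=-45/8
row 2: denom=10−2·1/4=19/2; d'=(14−2·-45/8)/(19/2)=101/38
row 3: denom=10−3·6/19=172/19; d'=(25−3·101/38)/(172/19)=647/344
back: M3=647/344
back: M2=101/38−6/19·647/344=355/172
back: M1=-45/8−1/4·355/172=-4225/688
M: M0=0, M1=-4225/688, M2=355/172, M3=647/344, M4=0
seg 0: a=-5, c=M0/2=0, d=(M1−M0)/(6·2)=-4225/8256, b=Δ0−h0·(2M0+M1)/6=13513/2064
seg 1: a=4, c=M1/2=-4225/1376, d=(M2−M1)/(6·2)=5645/8256, b=Δ1−h1·(2M1+M2)/6=419/1032
seg 2: a=-2, c=M2/2=355/344, d=(M3−M2)/(6·3)=-7/688, b=Δ2−h2·(2M2+M3)/6=-7577/2064
seg 3: a=-4, c=M3/2=647/688, d=(M4−M3)/(6·2)=-647/4128, b=Δ3−h3·(2M3+M4)/6=1159/516
t_q=1/2 → seg 0, τ=1/2; S=-5+13513/2064·τ+0·τ²+-4225/8256·τ³=-39419/22016

  seg 0: a=-5 b=13513/2064 c=0 d=-4225/8256
  seg 1: a=4 b=419/1032 c=-4225/1376 d=5645/8256
  seg 2: a=-2 b=-7577/2064 c=355/344 d=-7/688
  seg 3: a=-4 b=1159/516 c=647/688 d=-647/4128
S(1/2) = -39419/22016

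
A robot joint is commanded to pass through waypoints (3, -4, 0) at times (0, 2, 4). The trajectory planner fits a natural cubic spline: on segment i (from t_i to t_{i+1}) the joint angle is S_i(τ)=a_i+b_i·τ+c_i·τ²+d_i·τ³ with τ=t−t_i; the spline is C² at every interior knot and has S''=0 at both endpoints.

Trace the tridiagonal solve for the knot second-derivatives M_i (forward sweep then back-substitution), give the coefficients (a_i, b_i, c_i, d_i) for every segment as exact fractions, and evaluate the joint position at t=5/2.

  seg 0: a=3 b=-39/8 c=0 d=11/32
  seg 1: a=-4 b=-3/4 c=33/16 d=-11/32
S(5/2) = -999/256

Δ: Δ0=-7/2, Δ1=2
row 1: diag=8, rhs=33; c'=1/4, d'=33/8
back: M1=33/8
M: M0=0, M1=33/8, M2=0
seg 0: a=3, c=M0/2=0, d=(M1−M0)/(6·2)=11/32, b=Δ0−h0·(2M0+M1)/6=-39/8
seg 1: a=-4, c=M1/2=33/16, d=(M2−M1)/(6·2)=-11/32, b=Δ1−h1·(2M1+M2)/6=-3/4
t_q=5/2 → seg 1, τ=1/2; S=-4+-3/4·τ+33/16·τ²+-11/32·τ³=-999/256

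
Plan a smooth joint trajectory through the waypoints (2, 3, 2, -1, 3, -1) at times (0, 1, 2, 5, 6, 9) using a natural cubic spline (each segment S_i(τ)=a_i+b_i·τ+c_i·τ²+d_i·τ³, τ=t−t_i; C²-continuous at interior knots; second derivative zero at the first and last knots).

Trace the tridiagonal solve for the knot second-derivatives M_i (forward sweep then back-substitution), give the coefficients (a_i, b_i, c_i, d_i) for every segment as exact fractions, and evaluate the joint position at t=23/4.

  seg 0: a=2 b=2393/1665 c=0 d=-728/1665
  seg 1: a=3 b=209/1665 c=-728/555 d=62/333
  seg 2: a=2 b=-3229/1665 c=-418/555 d=5326/14985
  seg 3: a=-1 b=1045/333 c=4072/1665 d=-293/185
  seg 4: a=3 b=5458/1665 c=-3839/1665 d=3839/14985
S(23/4) = 73211/35520

Δ: Δ0=1, Δ1=-1, Δ2=-1, Δ3=4, Δ4=-4/3
row 1: diag=4, rhs=-12; c'=1/4, d'=-3
row 2: denom=8−1·1/4=31/4; d'=(0−1·-3)/(31/4)=12/31
row 3: denom=8−3·12/31=212/31; d'=(30−3·12/31)/(212/31)=447/106
row 4: denom=8−1·31/212=1665/212; d'=(-32−1·447/106)/(1665/212)=-7678/1665
back: M4=-7678/1665
back: M3=447/106−31/212·-7678/1665=8144/1665
back: M2=12/31−12/31·8144/1665=-836/555
back: M1=-3−1/4·-836/555=-1456/555
M: M0=0, M1=-1456/555, M2=-836/555, M3=8144/1665, M4=-7678/1665, M5=0
seg 0: a=2, c=M0/2=0, d=(M1−M0)/(6·1)=-728/1665, b=Δ0−h0·(2M0+M1)/6=2393/1665
seg 1: a=3, c=M1/2=-728/555, d=(M2−M1)/(6·1)=62/333, b=Δ1−h1·(2M1+M2)/6=209/1665
seg 2: a=2, c=M2/2=-418/555, d=(M3−M2)/(6·3)=5326/14985, b=Δ2−h2·(2M2+M3)/6=-3229/1665
seg 3: a=-1, c=M3/2=4072/1665, d=(M4−M3)/(6·1)=-293/185, b=Δ3−h3·(2M3+M4)/6=1045/333
seg 4: a=3, c=M4/2=-3839/1665, d=(M5−M4)/(6·3)=3839/14985, b=Δ4−h4·(2M4+M5)/6=5458/1665
t_q=23/4 → seg 3, τ=3/4; S=-1+1045/333·τ+4072/1665·τ²+-293/185·τ³=73211/35520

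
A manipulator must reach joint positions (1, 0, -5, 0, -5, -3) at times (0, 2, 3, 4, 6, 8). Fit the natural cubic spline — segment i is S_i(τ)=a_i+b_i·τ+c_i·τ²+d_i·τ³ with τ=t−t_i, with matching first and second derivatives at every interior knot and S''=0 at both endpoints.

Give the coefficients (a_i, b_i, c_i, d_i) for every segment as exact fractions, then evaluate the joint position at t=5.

Δ: Δ0=-1/2, Δ1=-5, Δ2=5, Δ3=-5/2, Δ4=1
row 1: diag=6, rhs=-27; c'=1/6, d'=-9/2
row 2: denom=4−1·1/6=23/6; d'=(60−1·-9/2)/(23/6)=387/23
row 3: denom=6−1·6/23=132/23; d'=(-45−1·387/23)/(132/23)=-237/22
row 4: denom=8−2·23/66=241/33; d'=(21−2·-237/22)/(241/33)=1404/241
back: M4=1404/241
back: M3=-237/22−23/66·1404/241=-6171/482
back: M2=387/23−6/23·-6171/482=4860/241
back: M1=-9/2−1/6·4860/241=-3789/482
M: M0=0, M1=-3789/482, M2=4860/241, M3=-6171/482, M4=1404/241, M5=0
seg 0: a=1, c=M0/2=0, d=(M1−M0)/(6·2)=-1263/1928, b=Δ0−h0·(2M0+M1)/6=511/241
seg 1: a=0, c=M1/2=-3789/964, d=(M2−M1)/(6·1)=4503/964, b=Δ1−h1·(2M1+M2)/6=-2767/482
seg 2: a=-5, c=M2/2=2430/241, d=(M3−M2)/(6·1)=-5297/964, b=Δ2−h2·(2M2+M3)/6=397/964
seg 3: a=0, c=M3/2=-6171/964, d=(M4−M3)/(6·2)=2993/1928, b=Δ3−h3·(2M3+M4)/6=1973/482
seg 4: a=-5, c=M4/2=702/241, d=(M5−M4)/(6·2)=-117/241, b=Δ4−h4·(2M4+M5)/6=-695/241
t_q=5 → seg 3, τ=1; S=0+1973/482·τ+-6171/964·τ²+2993/1928·τ³=-1457/1928

  seg 0: a=1 b=511/241 c=0 d=-1263/1928
  seg 1: a=0 b=-2767/482 c=-3789/964 d=4503/964
  seg 2: a=-5 b=397/964 c=2430/241 d=-5297/964
  seg 3: a=0 b=1973/482 c=-6171/964 d=2993/1928
  seg 4: a=-5 b=-695/241 c=702/241 d=-117/241
S(5) = -1457/1928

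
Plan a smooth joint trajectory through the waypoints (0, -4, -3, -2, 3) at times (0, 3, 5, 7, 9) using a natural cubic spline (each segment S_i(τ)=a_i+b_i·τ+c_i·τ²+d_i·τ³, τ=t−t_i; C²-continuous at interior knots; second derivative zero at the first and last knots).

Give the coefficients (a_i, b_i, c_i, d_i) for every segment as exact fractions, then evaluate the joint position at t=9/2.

  seg 0: a=0 b=-1667/852 c=0 d=59/852
  seg 1: a=-4 b=-37/426 c=177/284 d=-281/1704
  seg 2: a=-3 b=91/213 c=-26/71 d=343/1704
  seg 3: a=-2 b=587/426 c=239/284 d=-239/1704
S(9/2) = -14925/4544

Δ: Δ0=-4/3, Δ1=1/2, Δ2=1/2, Δ3=5/2
row 1: diag=10, rhs=11; c'=1/5, d'=11/10
row 2: denom=8−2·1/5=38/5; d'=(0−2·11/10)/(38/5)=-11/38
row 3: denom=8−2·5/19=142/19; d'=(12−2·-11/38)/(142/19)=239/142
back: M3=239/142
back: M2=-11/38−5/19·239/142=-52/71
back: M1=11/10−1/5·-52/71=177/142
M: M0=0, M1=177/142, M2=-52/71, M3=239/142, M4=0
seg 0: a=0, c=M0/2=0, d=(M1−M0)/(6·3)=59/852, b=Δ0−h0·(2M0+M1)/6=-1667/852
seg 1: a=-4, c=M1/2=177/284, d=(M2−M1)/(6·2)=-281/1704, b=Δ1−h1·(2M1+M2)/6=-37/426
seg 2: a=-3, c=M2/2=-26/71, d=(M3−M2)/(6·2)=343/1704, b=Δ2−h2·(2M2+M3)/6=91/213
seg 3: a=-2, c=M3/2=239/284, d=(M4−M3)/(6·2)=-239/1704, b=Δ3−h3·(2M3+M4)/6=587/426
t_q=9/2 → seg 1, τ=3/2; S=-4+-37/426·τ+177/284·τ²+-281/1704·τ³=-14925/4544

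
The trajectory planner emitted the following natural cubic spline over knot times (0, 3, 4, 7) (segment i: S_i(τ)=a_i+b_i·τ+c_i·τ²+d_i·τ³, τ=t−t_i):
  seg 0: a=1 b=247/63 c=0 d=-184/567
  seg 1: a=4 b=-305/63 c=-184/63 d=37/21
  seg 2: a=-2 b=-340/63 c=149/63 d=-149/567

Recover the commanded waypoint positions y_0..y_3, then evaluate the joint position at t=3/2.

y_0=1 y_1=4 y_2=-2 y_3=-4
S(3/2) = 81/14

y_0 = S_0(0) = a_0 = 1
y_1 = S_1(0) = a_1 = 4
y_2 = S_2(0) = a_2 = -2
y_3 = S_2(3) = -4
t_q=3/2 is in segment 0 (τ=3/2); S_0(τ)=81/14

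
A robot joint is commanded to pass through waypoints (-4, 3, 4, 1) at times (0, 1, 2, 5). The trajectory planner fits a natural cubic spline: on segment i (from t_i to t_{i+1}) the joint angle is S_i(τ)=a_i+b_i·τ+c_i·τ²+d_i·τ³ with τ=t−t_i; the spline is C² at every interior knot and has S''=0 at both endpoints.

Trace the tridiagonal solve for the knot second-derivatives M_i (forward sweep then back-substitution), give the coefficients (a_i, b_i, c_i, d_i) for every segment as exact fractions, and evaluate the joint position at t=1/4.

  seg 0: a=-4 b=263/31 c=0 d=-46/31
  seg 1: a=3 b=125/31 c=-138/31 d=44/31
  seg 2: a=4 b=-19/31 c=-6/31 d=2/93
S(1/4) = -1887/992

Δ: Δ0=7, Δ1=1, Δ2=-1
row 1: diag=4, rhs=-36; c'=1/4, d'=-9
row 2: denom=8−1·1/4=31/4; d'=(-12−1·-9)/(31/4)=-12/31
back: M2=-12/31
back: M1=-9−1/4·-12/31=-276/31
M: M0=0, M1=-276/31, M2=-12/31, M3=0
seg 0: a=-4, c=M0/2=0, d=(M1−M0)/(6·1)=-46/31, b=Δ0−h0·(2M0+M1)/6=263/31
seg 1: a=3, c=M1/2=-138/31, d=(M2−M1)/(6·1)=44/31, b=Δ1−h1·(2M1+M2)/6=125/31
seg 2: a=4, c=M2/2=-6/31, d=(M3−M2)/(6·3)=2/93, b=Δ2−h2·(2M2+M3)/6=-19/31
t_q=1/4 → seg 0, τ=1/4; S=-4+263/31·τ+0·τ²+-46/31·τ³=-1887/992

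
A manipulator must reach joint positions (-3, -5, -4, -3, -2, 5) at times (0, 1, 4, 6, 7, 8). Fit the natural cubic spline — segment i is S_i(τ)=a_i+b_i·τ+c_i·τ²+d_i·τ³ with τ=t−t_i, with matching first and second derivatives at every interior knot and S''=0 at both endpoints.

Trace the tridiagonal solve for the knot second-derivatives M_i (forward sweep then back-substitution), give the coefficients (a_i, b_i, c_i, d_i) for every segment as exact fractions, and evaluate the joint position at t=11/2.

Δ: Δ0=-2, Δ1=1/3, Δ2=1/2, Δ3=1, Δ4=7
row 1: diag=8, rhs=14; c'=3/8, d'=7/4
row 2: denom=10−3·3/8=71/8; d'=(1−3·7/4)/(71/8)=-34/71
row 3: denom=6−2·16/71=394/71; d'=(3−2·-34/71)/(394/71)=281/394
row 4: denom=4−1·71/394=1505/394; d'=(36−1·281/394)/(1505/394)=13903/1505
back: M4=13903/1505
back: M3=281/394−71/394·13903/1505=-1432/1505
back: M2=-34/71−16/71·-1432/1505=-398/1505
back: M1=7/4−3/8·-398/1505=2783/1505
M: M0=0, M1=2783/1505, M2=-398/1505, M3=-1432/1505, M4=13903/1505, M5=0
seg 0: a=-3, c=M0/2=0, d=(M1−M0)/(6·1)=2783/9030, b=Δ0−h0·(2M0+M1)/6=-20843/9030
seg 1: a=-5, c=M1/2=2783/3010, d=(M2−M1)/(6·3)=-3181/27090, b=Δ1−h1·(2M1+M2)/6=-6247/4515
seg 2: a=-4, c=M2/2=-199/1505, d=(M3−M2)/(6·2)=-517/9030, b=Δ2−h2·(2M2+M3)/6=8971/9030
seg 3: a=-3, c=M3/2=-716/1505, d=(M4−M3)/(6·1)=3067/1806, b=Δ3−h3·(2M3+M4)/6=-287/1290
seg 4: a=-2, c=M4/2=13903/3010, d=(M5−M4)/(6·1)=-13903/9030, b=Δ4−h4·(2M4+M5)/6=17702/4515
t_q=11/2 → seg 2, τ=3/2; S=-4+8971/9030·τ+-199/1505·τ²+-517/9030·τ³=-72253/24080

  seg 0: a=-3 b=-20843/9030 c=0 d=2783/9030
  seg 1: a=-5 b=-6247/4515 c=2783/3010 d=-3181/27090
  seg 2: a=-4 b=8971/9030 c=-199/1505 d=-517/9030
  seg 3: a=-3 b=-287/1290 c=-716/1505 d=3067/1806
  seg 4: a=-2 b=17702/4515 c=13903/3010 d=-13903/9030
S(11/2) = -72253/24080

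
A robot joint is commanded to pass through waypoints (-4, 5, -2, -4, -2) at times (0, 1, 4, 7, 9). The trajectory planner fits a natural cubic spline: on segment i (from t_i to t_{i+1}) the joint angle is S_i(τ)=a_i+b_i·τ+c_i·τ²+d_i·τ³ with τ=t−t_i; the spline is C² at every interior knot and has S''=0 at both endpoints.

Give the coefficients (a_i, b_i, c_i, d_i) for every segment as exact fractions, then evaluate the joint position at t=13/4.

Δ: Δ0=9, Δ1=-7/3, Δ2=-2/3, Δ3=1
row 1: diag=8, rhs=-68; c'=3/8, d'=-17/2
row 2: denom=12−3·3/8=87/8; d'=(10−3·-17/2)/(87/8)=284/87
row 3: denom=10−3·8/29=266/29; d'=(10−3·284/87)/(266/29)=3/133
back: M3=3/133
back: M2=284/87−8/29·3/133=1300/399
back: M1=-17/2−3/8·1300/399=-1293/133
M: M0=0, M1=-1293/133, M2=1300/399, M3=3/133, M4=0
seg 0: a=-4, c=M0/2=0, d=(M1−M0)/(6·1)=-431/266, b=Δ0−h0·(2M0+M1)/6=2825/266
seg 1: a=5, c=M1/2=-1293/266, d=(M2−M1)/(6·3)=5179/7182, b=Δ1−h1·(2M1+M2)/6=766/133
seg 2: a=-2, c=M2/2=650/399, d=(M3−M2)/(6·3)=-1291/7182, b=Δ2−h2·(2M2+M3)/6=-1047/266
seg 3: a=-4, c=M3/2=3/266, d=(M4−M3)/(6·2)=-1/532, b=Δ3−h3·(2M3+M4)/6=131/133
t_q=13/4 → seg 1, τ=9/4; S=5+766/133·τ+-1293/266·τ²+5179/7182·τ³=26629/17024

  seg 0: a=-4 b=2825/266 c=0 d=-431/266
  seg 1: a=5 b=766/133 c=-1293/266 d=5179/7182
  seg 2: a=-2 b=-1047/266 c=650/399 d=-1291/7182
  seg 3: a=-4 b=131/133 c=3/266 d=-1/532
S(13/4) = 26629/17024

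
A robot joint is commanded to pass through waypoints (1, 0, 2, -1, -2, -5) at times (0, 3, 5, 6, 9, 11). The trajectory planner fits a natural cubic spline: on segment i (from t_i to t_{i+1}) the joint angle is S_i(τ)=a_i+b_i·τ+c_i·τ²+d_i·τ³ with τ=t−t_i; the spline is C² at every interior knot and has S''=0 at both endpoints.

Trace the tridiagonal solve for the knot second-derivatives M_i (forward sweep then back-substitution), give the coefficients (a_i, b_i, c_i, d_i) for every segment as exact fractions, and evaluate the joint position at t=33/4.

Δ: Δ0=-1/3, Δ1=1, Δ2=-3, Δ3=-1/3, Δ4=-3/2
row 1: diag=10, rhs=8; c'=1/5, d'=4/5
row 2: denom=6−2·1/5=28/5; d'=(-24−2·4/5)/(28/5)=-32/7
row 3: denom=8−1·5/28=219/28; d'=(16−1·-32/7)/(219/28)=192/73
row 4: denom=10−3·28/73=646/73; d'=(-7−3·192/73)/(646/73)=-1087/646
back: M4=-1087/646
back: M3=192/73−28/73·-1087/646=1058/323
back: M2=-32/7−5/28·1058/323=-3331/646
back: M1=4/5−1/5·-3331/646=1183/646
M: M0=0, M1=1183/646, M2=-3331/646, M3=1058/323, M4=-1087/646, M5=0
seg 0: a=1, c=M0/2=0, d=(M1−M0)/(6·3)=1183/11628, b=Δ0−h0·(2M0+M1)/6=-4841/3876
seg 1: a=0, c=M1/2=1183/1292, d=(M2−M1)/(6·2)=-2257/3876, b=Δ1−h1·(2M1+M2)/6=2903/1938
seg 2: a=2, c=M2/2=-3331/1292, d=(M3−M2)/(6·1)=5447/3876, b=Δ2−h2·(2M2+M3)/6=-3541/1938
seg 3: a=-1, c=M3/2=529/323, d=(M4−M3)/(6·3)=-3203/11628, b=Δ3−h3·(2M3+M4)/6=-631/228
seg 4: a=-2, c=M4/2=-1087/1292, d=(M5−M4)/(6·2)=1087/7752, b=Δ4−h4·(2M4+M5)/6=-733/1938
t_q=33/4 → seg 3, τ=9/4; S=-1+-631/228·τ+529/323·τ²+-3203/11628·τ³=-171443/82688

  seg 0: a=1 b=-4841/3876 c=0 d=1183/11628
  seg 1: a=0 b=2903/1938 c=1183/1292 d=-2257/3876
  seg 2: a=2 b=-3541/1938 c=-3331/1292 d=5447/3876
  seg 3: a=-1 b=-631/228 c=529/323 d=-3203/11628
  seg 4: a=-2 b=-733/1938 c=-1087/1292 d=1087/7752
S(33/4) = -171443/82688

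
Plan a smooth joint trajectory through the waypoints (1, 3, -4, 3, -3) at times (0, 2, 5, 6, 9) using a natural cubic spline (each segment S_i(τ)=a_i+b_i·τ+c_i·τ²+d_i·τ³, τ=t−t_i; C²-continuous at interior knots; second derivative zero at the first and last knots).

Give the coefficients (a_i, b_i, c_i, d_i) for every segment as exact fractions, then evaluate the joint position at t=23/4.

  seg 0: a=1 b=740/279 c=0 d=-461/1116
  seg 1: a=3 b=-643/279 c=-461/186 d=4133/5022
  seg 2: a=-4 b=2815/558 c=1375/279 d=-553/186
  seg 3: a=3 b=1669/279 c=-2227/558 d=2227/5022
S(23/4) = 15493/11904

Δ: Δ0=1, Δ1=-7/3, Δ2=7, Δ3=-2
row 1: diag=10, rhs=-20; c'=3/10, d'=-2
row 2: denom=8−3·3/10=71/10; d'=(56−3·-2)/(71/10)=620/71
row 3: denom=8−1·10/71=558/71; d'=(-54−1·620/71)/(558/71)=-2227/279
back: M3=-2227/279
back: M2=620/71−10/71·-2227/279=2750/279
back: M1=-2−3/10·2750/279=-461/93
M: M0=0, M1=-461/93, M2=2750/279, M3=-2227/279, M4=0
seg 0: a=1, c=M0/2=0, d=(M1−M0)/(6·2)=-461/1116, b=Δ0−h0·(2M0+M1)/6=740/279
seg 1: a=3, c=M1/2=-461/186, d=(M2−M1)/(6·3)=4133/5022, b=Δ1−h1·(2M1+M2)/6=-643/279
seg 2: a=-4, c=M2/2=1375/279, d=(M3−M2)/(6·1)=-553/186, b=Δ2−h2·(2M2+M3)/6=2815/558
seg 3: a=3, c=M3/2=-2227/558, d=(M4−M3)/(6·3)=2227/5022, b=Δ3−h3·(2M3+M4)/6=1669/279
t_q=23/4 → seg 2, τ=3/4; S=-4+2815/558·τ+1375/279·τ²+-553/186·τ³=15493/11904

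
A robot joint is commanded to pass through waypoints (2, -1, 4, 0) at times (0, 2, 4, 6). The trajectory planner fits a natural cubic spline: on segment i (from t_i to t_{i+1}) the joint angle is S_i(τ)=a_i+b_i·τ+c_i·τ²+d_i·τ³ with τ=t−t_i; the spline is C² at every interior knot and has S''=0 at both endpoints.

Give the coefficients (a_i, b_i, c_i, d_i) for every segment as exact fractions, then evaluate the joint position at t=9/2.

  seg 0: a=2 b=-43/15 c=0 d=41/120
  seg 1: a=-1 b=37/30 c=41/20 d=-17/24
  seg 2: a=4 b=14/15 c=-11/5 d=11/30
S(9/2) = 317/80

Δ: Δ0=-3/2, Δ1=5/2, Δ2=-2
row 1: diag=8, rhs=24; c'=1/4, d'=3
row 2: denom=8−2·1/4=15/2; d'=(-27−2·3)/(15/2)=-22/5
back: M2=-22/5
back: M1=3−1/4·-22/5=41/10
M: M0=0, M1=41/10, M2=-22/5, M3=0
seg 0: a=2, c=M0/2=0, d=(M1−M0)/(6·2)=41/120, b=Δ0−h0·(2M0+M1)/6=-43/15
seg 1: a=-1, c=M1/2=41/20, d=(M2−M1)/(6·2)=-17/24, b=Δ1−h1·(2M1+M2)/6=37/30
seg 2: a=4, c=M2/2=-11/5, d=(M3−M2)/(6·2)=11/30, b=Δ2−h2·(2M2+M3)/6=14/15
t_q=9/2 → seg 2, τ=1/2; S=4+14/15·τ+-11/5·τ²+11/30·τ³=317/80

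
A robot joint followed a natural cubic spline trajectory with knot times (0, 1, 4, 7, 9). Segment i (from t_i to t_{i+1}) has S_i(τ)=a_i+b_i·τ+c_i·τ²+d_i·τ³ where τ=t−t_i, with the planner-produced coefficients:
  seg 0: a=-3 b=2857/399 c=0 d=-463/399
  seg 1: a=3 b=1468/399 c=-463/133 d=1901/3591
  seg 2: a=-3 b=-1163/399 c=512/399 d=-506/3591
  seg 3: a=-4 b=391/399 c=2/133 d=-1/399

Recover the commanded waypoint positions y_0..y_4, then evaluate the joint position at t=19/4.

y_0 = S_0(0) = a_0 = -3
y_1 = S_1(0) = a_1 = 3
y_2 = S_2(0) = a_2 = -3
y_3 = S_3(0) = a_3 = -4
y_4 = S_3(2) = -2
t_q=19/4 is in segment 2 (τ=3/4); S_2(τ)=-19253/4256

y_0=-3 y_1=3 y_2=-3 y_3=-4 y_4=-2
S(19/4) = -19253/4256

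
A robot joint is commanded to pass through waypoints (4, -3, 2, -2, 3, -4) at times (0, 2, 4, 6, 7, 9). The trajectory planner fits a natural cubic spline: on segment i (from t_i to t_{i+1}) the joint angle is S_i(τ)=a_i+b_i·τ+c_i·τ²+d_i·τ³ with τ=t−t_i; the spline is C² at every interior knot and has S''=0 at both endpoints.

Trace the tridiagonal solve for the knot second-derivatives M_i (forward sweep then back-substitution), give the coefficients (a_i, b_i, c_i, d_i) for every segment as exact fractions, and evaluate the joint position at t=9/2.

  seg 0: a=4 b=-2696/477 c=0 d=2053/3816
  seg 1: a=-3 b=767/954 c=2053/636 d=-4541/3816
  seg 2: a=2 b=-269/477 c=-622/159 d=3047/1908
  seg 3: a=-2 b=1408/477 c=601/106 d=-3455/954
  seg 4: a=3 b=3269/954 c=-826/159 d=413/477
S(9/2) = 4781/5088

Δ: Δ0=-7/2, Δ1=5/2, Δ2=-2, Δ3=5, Δ4=-7/2
row 1: diag=8, rhs=36; c'=1/4, d'=9/2
row 2: denom=8−2·1/4=15/2; d'=(-27−2·9/2)/(15/2)=-24/5
row 3: denom=6−2·4/15=82/15; d'=(42−2·-24/5)/(82/15)=387/41
row 4: denom=6−1·15/82=477/82; d'=(-51−1·387/41)/(477/82)=-1652/159
back: M4=-1652/159
back: M3=387/41−15/82·-1652/159=601/53
back: M2=-24/5−4/15·601/53=-1244/159
back: M1=9/2−1/4·-1244/159=2053/318
M: M0=0, M1=2053/318, M2=-1244/159, M3=601/53, M4=-1652/159, M5=0
seg 0: a=4, c=M0/2=0, d=(M1−M0)/(6·2)=2053/3816, b=Δ0−h0·(2M0+M1)/6=-2696/477
seg 1: a=-3, c=M1/2=2053/636, d=(M2−M1)/(6·2)=-4541/3816, b=Δ1−h1·(2M1+M2)/6=767/954
seg 2: a=2, c=M2/2=-622/159, d=(M3−M2)/(6·2)=3047/1908, b=Δ2−h2·(2M2+M3)/6=-269/477
seg 3: a=-2, c=M3/2=601/106, d=(M4−M3)/(6·1)=-3455/954, b=Δ3−h3·(2M3+M4)/6=1408/477
seg 4: a=3, c=M4/2=-826/159, d=(M5−M4)/(6·2)=413/477, b=Δ4−h4·(2M4+M5)/6=3269/954
t_q=9/2 → seg 2, τ=1/2; S=2+-269/477·τ+-622/159·τ²+3047/1908·τ³=4781/5088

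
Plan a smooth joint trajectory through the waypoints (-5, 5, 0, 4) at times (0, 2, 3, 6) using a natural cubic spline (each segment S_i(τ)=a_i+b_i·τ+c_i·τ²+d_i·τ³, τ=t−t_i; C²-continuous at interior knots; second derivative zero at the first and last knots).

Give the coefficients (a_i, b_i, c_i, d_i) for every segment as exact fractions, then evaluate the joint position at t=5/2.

  seg 0: a=-5 b=1223/141 c=0 d=-259/282
  seg 1: a=5 b=-331/141 c=-259/47 d=403/141
  seg 2: a=0 b=-676/141 c=144/47 d=-16/47
S(5/2) = 1055/376

Δ: Δ0=5, Δ1=-5, Δ2=4/3
row 1: diag=6, rhs=-60; c'=1/6, d'=-10
row 2: denom=8−1·1/6=47/6; d'=(38−1·-10)/(47/6)=288/47
back: M2=288/47
back: M1=-10−1/6·288/47=-518/47
M: M0=0, M1=-518/47, M2=288/47, M3=0
seg 0: a=-5, c=M0/2=0, d=(M1−M0)/(6·2)=-259/282, b=Δ0−h0·(2M0+M1)/6=1223/141
seg 1: a=5, c=M1/2=-259/47, d=(M2−M1)/(6·1)=403/141, b=Δ1−h1·(2M1+M2)/6=-331/141
seg 2: a=0, c=M2/2=144/47, d=(M3−M2)/(6·3)=-16/47, b=Δ2−h2·(2M2+M3)/6=-676/141
t_q=5/2 → seg 1, τ=1/2; S=5+-331/141·τ+-259/47·τ²+403/141·τ³=1055/376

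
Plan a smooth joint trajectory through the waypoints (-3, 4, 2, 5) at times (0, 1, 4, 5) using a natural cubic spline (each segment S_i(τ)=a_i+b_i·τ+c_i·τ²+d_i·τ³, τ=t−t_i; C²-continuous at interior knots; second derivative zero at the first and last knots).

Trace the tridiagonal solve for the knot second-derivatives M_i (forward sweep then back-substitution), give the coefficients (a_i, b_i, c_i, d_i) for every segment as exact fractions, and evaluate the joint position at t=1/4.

Δ: Δ0=7, Δ1=-2/3, Δ2=3
row 1: diag=8, rhs=-46; c'=3/8, d'=-23/4
row 2: denom=8−3·3/8=55/8; d'=(22−3·-23/4)/(55/8)=314/55
back: M2=314/55
back: M1=-23/4−3/8·314/55=-434/55
M: M0=0, M1=-434/55, M2=314/55, M3=0
seg 0: a=-3, c=M0/2=0, d=(M1−M0)/(6·1)=-217/165, b=Δ0−h0·(2M0+M1)/6=1372/165
seg 1: a=4, c=M1/2=-217/55, d=(M2−M1)/(6·3)=34/45, b=Δ1−h1·(2M1+M2)/6=721/165
seg 2: a=2, c=M2/2=157/55, d=(M3−M2)/(6·1)=-157/165, b=Δ2−h2·(2M2+M3)/6=181/165
t_q=1/4 → seg 0, τ=1/4; S=-3+1372/165·τ+0·τ²+-217/165·τ³=-663/704

  seg 0: a=-3 b=1372/165 c=0 d=-217/165
  seg 1: a=4 b=721/165 c=-217/55 d=34/45
  seg 2: a=2 b=181/165 c=157/55 d=-157/165
S(1/4) = -663/704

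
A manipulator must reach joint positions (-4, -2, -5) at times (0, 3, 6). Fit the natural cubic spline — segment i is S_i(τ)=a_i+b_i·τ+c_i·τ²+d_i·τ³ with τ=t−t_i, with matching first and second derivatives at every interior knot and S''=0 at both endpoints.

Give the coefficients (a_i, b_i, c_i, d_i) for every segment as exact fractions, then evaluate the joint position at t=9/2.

Δ: Δ0=2/3, Δ1=-1
row 1: diag=12, rhs=-10; c'=1/4, d'=-5/6
back: M1=-5/6
M: M0=0, M1=-5/6, M2=0
seg 0: a=-4, c=M0/2=0, d=(M1−M0)/(6·3)=-5/108, b=Δ0−h0·(2M0+M1)/6=13/12
seg 1: a=-2, c=M1/2=-5/12, d=(M2−M1)/(6·3)=5/108, b=Δ1−h1·(2M1+M2)/6=-1/6
t_q=9/2 → seg 1, τ=3/2; S=-2+-1/6·τ+-5/12·τ²+5/108·τ³=-97/32

  seg 0: a=-4 b=13/12 c=0 d=-5/108
  seg 1: a=-2 b=-1/6 c=-5/12 d=5/108
S(9/2) = -97/32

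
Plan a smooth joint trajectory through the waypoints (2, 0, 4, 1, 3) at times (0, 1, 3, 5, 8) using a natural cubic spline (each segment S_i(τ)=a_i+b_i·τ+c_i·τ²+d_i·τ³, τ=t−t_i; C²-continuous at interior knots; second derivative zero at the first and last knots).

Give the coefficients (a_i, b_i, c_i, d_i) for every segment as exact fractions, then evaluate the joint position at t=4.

Δ: Δ0=-2, Δ1=2, Δ2=-3/2, Δ3=2/3
row 1: diag=6, rhs=24; c'=1/3, d'=4
row 2: denom=8−2·1/3=22/3; d'=(-21−2·4)/(22/3)=-87/22
row 3: denom=10−2·3/11=104/11; d'=(13−2·-87/22)/(104/11)=115/52
back: M3=115/52
back: M2=-87/22−3/11·115/52=-237/52
back: M1=4−1/3·-237/52=287/52
M: M0=0, M1=287/52, M2=-237/52, M3=115/52, M4=0
seg 0: a=2, c=M0/2=0, d=(M1−M0)/(6·1)=287/312, b=Δ0−h0·(2M0+M1)/6=-911/312
seg 1: a=0, c=M1/2=287/104, d=(M2−M1)/(6·2)=-131/156, b=Δ1−h1·(2M1+M2)/6=-25/156
seg 2: a=4, c=M2/2=-237/104, d=(M3−M2)/(6·2)=22/39, b=Δ2−h2·(2M2+M3)/6=125/156
seg 3: a=1, c=M3/2=115/104, d=(M4−M3)/(6·3)=-115/936, b=Δ3−h3·(2M3+M4)/6=-241/156
t_q=4 → seg 2, τ=1; S=4+125/156·τ+-237/104·τ²+22/39·τ³=321/104

  seg 0: a=2 b=-911/312 c=0 d=287/312
  seg 1: a=0 b=-25/156 c=287/104 d=-131/156
  seg 2: a=4 b=125/156 c=-237/104 d=22/39
  seg 3: a=1 b=-241/156 c=115/104 d=-115/936
S(4) = 321/104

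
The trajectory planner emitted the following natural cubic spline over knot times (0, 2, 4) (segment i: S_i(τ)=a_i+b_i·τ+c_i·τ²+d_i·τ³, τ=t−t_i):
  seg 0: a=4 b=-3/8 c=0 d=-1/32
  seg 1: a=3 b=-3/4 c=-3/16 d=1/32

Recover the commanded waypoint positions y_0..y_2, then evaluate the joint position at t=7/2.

y_0=4 y_1=3 y_2=1
S(7/2) = 399/256

y_0 = S_0(0) = a_0 = 4
y_1 = S_1(0) = a_1 = 3
y_2 = S_1(2) = 1
t_q=7/2 is in segment 1 (τ=3/2); S_1(τ)=399/256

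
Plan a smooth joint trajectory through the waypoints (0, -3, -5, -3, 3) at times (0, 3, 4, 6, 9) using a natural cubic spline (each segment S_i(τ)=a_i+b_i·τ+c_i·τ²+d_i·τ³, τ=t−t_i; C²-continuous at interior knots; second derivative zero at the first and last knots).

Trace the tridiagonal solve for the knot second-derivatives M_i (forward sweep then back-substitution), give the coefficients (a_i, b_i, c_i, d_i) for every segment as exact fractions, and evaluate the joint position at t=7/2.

Δ: Δ0=-1, Δ1=-2, Δ2=1, Δ3=2
row 1: diag=8, rhs=-6; c'=1/8, d'=-3/4
row 2: denom=6−1·1/8=47/8; d'=(18−1·-3/4)/(47/8)=150/47
row 3: denom=10−2·16/47=438/47; d'=(6−2·150/47)/(438/47)=-3/73
back: M3=-3/73
back: M2=150/47−16/47·-3/73=234/73
back: M1=-3/4−1/8·234/73=-84/73
M: M0=0, M1=-84/73, M2=234/73, M3=-3/73, M4=0
seg 0: a=0, c=M0/2=0, d=(M1−M0)/(6·3)=-14/219, b=Δ0−h0·(2M0+M1)/6=-31/73
seg 1: a=-3, c=M1/2=-42/73, d=(M2−M1)/(6·1)=53/73, b=Δ1−h1·(2M1+M2)/6=-157/73
seg 2: a=-5, c=M2/2=117/73, d=(M3−M2)/(6·2)=-79/292, b=Δ2−h2·(2M2+M3)/6=-82/73
seg 3: a=-3, c=M3/2=-3/146, d=(M4−M3)/(6·3)=1/438, b=Δ3−h3·(2M3+M4)/6=149/73
t_q=7/2 → seg 1, τ=1/2; S=-3+-157/73·τ+-42/73·τ²+53/73·τ³=-2411/584

  seg 0: a=0 b=-31/73 c=0 d=-14/219
  seg 1: a=-3 b=-157/73 c=-42/73 d=53/73
  seg 2: a=-5 b=-82/73 c=117/73 d=-79/292
  seg 3: a=-3 b=149/73 c=-3/146 d=1/438
S(7/2) = -2411/584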